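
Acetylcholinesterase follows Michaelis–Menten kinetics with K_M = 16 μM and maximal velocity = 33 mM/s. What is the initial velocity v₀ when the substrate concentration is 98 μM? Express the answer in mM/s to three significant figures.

28.4 mM/s

[S]/(Km+[S]) = 98/114.0 = 0.8596, the fractional saturation.
v = 0.8596 × Vmax = 0.8596 × 33 = 28.4 mM/s.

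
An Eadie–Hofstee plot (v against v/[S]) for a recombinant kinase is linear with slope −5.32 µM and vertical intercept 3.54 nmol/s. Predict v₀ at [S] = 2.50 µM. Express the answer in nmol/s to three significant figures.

In the Eadie–Hofstee form v = Vmax − Km·(v/[S]), the slope is −Km and the intercept is Vmax, so Km = 5.32 µM and Vmax = 3.54 nmol/s.
v = 3.54 × 2.50/(5.32 + 2.50) = 1.13 nmol/s.

1.13 nmol/s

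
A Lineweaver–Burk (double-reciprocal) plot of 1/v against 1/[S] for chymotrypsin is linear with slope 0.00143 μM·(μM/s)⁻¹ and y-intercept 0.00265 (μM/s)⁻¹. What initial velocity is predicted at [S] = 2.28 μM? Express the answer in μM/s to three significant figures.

305 μM/s

The y-intercept is 1/Vmax, so Vmax = 1/0.00265 = 377 μM/s.
The slope is Km/Vmax, so Km = 0.00143 × 377 = 0.540 μM.
Then v = 377 × 2.28/(0.540 + 2.28) = 305 μM/s.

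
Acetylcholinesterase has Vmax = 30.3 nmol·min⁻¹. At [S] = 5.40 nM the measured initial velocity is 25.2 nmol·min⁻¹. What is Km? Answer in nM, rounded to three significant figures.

1.09 nM

v/Vmax = 25.2/30.3 = 0.8317 = [S]/(Km+[S]).
So Km + [S] = [S]/0.8317 = 6.493 nM, giving Km = 6.493 − 5.40 = 1.09 nM.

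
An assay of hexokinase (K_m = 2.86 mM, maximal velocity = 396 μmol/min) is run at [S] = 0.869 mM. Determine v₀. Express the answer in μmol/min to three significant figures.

92.3 μmol/min

[S]/(Km+[S]) = 0.869/3.729 = 0.2330, the fractional saturation.
v = 0.2330 × Vmax = 0.2330 × 396 = 92.3 μmol/min.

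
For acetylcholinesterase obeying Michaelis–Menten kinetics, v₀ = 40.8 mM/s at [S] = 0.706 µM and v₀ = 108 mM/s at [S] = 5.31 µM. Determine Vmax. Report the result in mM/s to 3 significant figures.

144 mM/s

In reciprocal form, 1/v = (Km/Vmax)·(1/[S]) + 1/Vmax. The two points give (1/[S], 1/v) = (1.416, 0.02451) and (0.1883, 0.009259).
Slope = (0.02451 − 0.009259)/(1.416 − 0.1883) = 0.01242; intercept = 0.02451 − 0.01242×1.416 = 0.006921.
Vmax = 1/intercept = 144 mM/s; Km = slope × Vmax = 0.01242 × 144 = 1.79 µM.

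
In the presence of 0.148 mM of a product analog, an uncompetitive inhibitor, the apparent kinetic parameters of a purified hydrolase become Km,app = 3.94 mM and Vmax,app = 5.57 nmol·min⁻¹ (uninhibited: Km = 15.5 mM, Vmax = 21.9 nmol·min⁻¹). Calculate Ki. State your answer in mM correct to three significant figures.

0.0505 mM

Uncompetitive: Vmax,app = Vmax/α (and Km,app = Km/α) with α = 1 + [I]/Ki.
α = Vmax/Vmax,app = 21.9/5.57 = 3.932.
Ki = [I]/(α − 1) = 0.148/2.932 = 0.0505 mM.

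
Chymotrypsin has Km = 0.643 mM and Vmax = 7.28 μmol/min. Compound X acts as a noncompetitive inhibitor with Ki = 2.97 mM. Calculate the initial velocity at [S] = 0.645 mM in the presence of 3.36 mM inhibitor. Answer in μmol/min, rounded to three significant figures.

With α = 1 + [I]/Ki = 1 + 3.36/2.97 = 2.131, the noncompetitive rate law is v = (Vmax/α)·[S] / (Km + [S]).
v = (7.28/2.131)×0.645 / (0.643 + 0.645) = 2.203/1.288 = 1.71 μmol/min.

1.71 μmol/min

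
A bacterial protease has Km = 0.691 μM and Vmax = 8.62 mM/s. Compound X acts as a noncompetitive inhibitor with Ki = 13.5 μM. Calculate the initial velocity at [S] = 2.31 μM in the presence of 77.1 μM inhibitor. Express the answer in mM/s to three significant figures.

0.989 mM/s

With α = 1 + [I]/Ki = 1 + 77.1/13.5 = 6.711, the noncompetitive rate law is v = (Vmax/α)·[S] / (Km + [S]).
v = (8.62/6.711)×2.31 / (0.691 + 2.31) = 2.967/3.001 = 0.989 mM/s.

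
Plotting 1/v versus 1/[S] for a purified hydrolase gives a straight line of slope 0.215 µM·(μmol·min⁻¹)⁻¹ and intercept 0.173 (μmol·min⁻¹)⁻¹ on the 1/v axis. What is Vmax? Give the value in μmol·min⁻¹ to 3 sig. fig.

The y-intercept of a Lineweaver–Burk plot equals 1/Vmax, so Vmax = 1/0.173 = 5.78 μmol·min⁻¹.

5.78 μmol·min⁻¹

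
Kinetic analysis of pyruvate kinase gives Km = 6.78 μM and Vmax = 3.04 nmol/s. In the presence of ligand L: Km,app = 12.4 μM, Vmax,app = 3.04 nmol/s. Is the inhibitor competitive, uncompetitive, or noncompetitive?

Km increases (6.78 → 12.4 μM) while Vmax is unchanged — the hallmark of competitive inhibition.

competitive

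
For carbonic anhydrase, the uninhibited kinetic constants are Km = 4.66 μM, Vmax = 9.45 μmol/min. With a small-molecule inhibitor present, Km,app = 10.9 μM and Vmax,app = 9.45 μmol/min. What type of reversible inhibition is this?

competitive

Km increases (4.66 → 10.9 μM) while Vmax is unchanged — the hallmark of competitive inhibition.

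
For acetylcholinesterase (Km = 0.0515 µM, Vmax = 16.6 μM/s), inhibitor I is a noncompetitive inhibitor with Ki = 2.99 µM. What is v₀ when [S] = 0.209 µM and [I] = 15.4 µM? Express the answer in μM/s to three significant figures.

2.17 μM/s

α = 1 + [I]/Ki = 1 + 15.4/2.99 = 6.151.
For a noncompetitive inhibitor, Vmax is reduced to Vmax/α while Km is unchanged: Km,app = 0.0515 µM, Vmax,app = 2.70 μM/s.
v = Vmax,app·[S]/(Km,app + [S]) = 2.70 × 0.209/(0.0515 + 0.209) = 2.17 μM/s.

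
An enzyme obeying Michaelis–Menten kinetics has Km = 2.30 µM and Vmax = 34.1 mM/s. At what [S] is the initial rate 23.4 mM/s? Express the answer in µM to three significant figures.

Rearranging v = Vmax[S]/(Km+[S]) gives [S] = Km·v/(Vmax − v).
[S] = 2.30 × 23.4 / (34.1 − 23.4) = 53.82/10.70 = 5.03 µM.

5.03 µM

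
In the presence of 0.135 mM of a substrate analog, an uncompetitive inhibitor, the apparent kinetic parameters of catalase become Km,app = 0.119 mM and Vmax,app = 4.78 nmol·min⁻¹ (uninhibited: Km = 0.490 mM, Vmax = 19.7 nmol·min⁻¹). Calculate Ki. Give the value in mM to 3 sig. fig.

Uncompetitive: Vmax,app = Vmax/α (and Km,app = Km/α) with α = 1 + [I]/Ki.
α = Vmax/Vmax,app = 19.7/4.78 = 4.121.
Ki = [I]/(α − 1) = 0.135/3.121 = 0.0433 mM.

0.0433 mM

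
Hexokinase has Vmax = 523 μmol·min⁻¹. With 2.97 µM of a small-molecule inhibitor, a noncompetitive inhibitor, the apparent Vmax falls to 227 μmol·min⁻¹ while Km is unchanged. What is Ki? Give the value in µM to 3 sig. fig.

2.28 µM

Noncompetitive: Vmax,app = Vmax/α with α = 1 + [I]/Ki.
α = Vmax/Vmax,app = 523/227 = 2.304.
Ki = [I]/(α − 1) = 2.97/1.304 = 2.28 µM.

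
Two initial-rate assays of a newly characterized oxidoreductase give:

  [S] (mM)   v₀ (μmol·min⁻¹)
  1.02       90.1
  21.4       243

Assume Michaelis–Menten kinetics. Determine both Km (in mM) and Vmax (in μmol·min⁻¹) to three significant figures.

In reciprocal form, 1/v = (Km/Vmax)·(1/[S]) + 1/Vmax. The two points give (1/[S], 1/v) = (0.9804, 0.01110) and (0.04673, 0.004115).
Slope = (0.01110 − 0.004115)/(0.9804 − 0.04673) = 0.007480; intercept = 0.01110 − 0.007480×0.9804 = 0.003766.
Vmax = 1/intercept = 266 μmol·min⁻¹; Km = slope × Vmax = 0.007480 × 266 = 1.99 mM.

Km = 1.99 mM; Vmax = 266 μmol·min⁻¹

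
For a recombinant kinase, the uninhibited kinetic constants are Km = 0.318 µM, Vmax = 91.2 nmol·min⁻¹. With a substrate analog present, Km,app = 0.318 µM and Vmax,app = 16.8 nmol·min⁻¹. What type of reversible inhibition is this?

Vmax decreases (91.2 → 16.8 nmol·min⁻¹) while Km is unchanged — pure noncompetitive inhibition.

noncompetitive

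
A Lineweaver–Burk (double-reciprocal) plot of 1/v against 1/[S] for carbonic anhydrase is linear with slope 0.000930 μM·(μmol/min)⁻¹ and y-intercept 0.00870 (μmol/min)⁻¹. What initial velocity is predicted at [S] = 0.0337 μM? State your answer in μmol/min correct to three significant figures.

27.6 μmol/min

The y-intercept is 1/Vmax, so Vmax = 1/0.00870 = 115 μmol/min.
The slope is Km/Vmax, so Km = 0.000930 × 115 = 0.107 μM.
Then v = 115 × 0.0337/(0.107 + 0.0337) = 27.6 μmol/min.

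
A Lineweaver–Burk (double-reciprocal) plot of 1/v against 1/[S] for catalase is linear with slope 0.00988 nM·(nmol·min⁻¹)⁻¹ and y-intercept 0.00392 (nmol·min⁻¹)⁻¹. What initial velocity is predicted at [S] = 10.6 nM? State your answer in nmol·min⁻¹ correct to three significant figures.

The y-intercept is 1/Vmax, so Vmax = 1/0.00392 = 255 nmol·min⁻¹.
The slope is Km/Vmax, so Km = 0.00988 × 255 = 2.52 nM.
Then v = 255 × 10.6/(2.52 + 10.6) = 206 nmol·min⁻¹.

206 nmol·min⁻¹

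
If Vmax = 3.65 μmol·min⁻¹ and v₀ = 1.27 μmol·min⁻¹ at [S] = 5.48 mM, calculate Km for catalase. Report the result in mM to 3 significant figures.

From v = Vmax[S]/(Km+[S]), Km = [S](Vmax − v)/v.
Km = 5.48 × (3.65 − 1.27) / 1.27 = 13.04/1.27 = 10.3 mM.

10.3 mM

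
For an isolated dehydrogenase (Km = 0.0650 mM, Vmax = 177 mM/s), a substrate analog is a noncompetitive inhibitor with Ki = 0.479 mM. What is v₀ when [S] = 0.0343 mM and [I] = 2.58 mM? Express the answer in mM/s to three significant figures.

9.57 mM/s

α = 1 + [I]/Ki = 1 + 2.58/0.479 = 6.386.
For a noncompetitive inhibitor, Vmax is reduced to Vmax/α while Km is unchanged: Km,app = 0.0650 mM, Vmax,app = 27.7 mM/s.
v = Vmax,app·[S]/(Km,app + [S]) = 27.7 × 0.0343/(0.0650 + 0.0343) = 9.57 mM/s.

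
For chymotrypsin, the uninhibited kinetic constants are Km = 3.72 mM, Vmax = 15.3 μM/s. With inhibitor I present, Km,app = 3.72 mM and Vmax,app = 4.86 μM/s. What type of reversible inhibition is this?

noncompetitive

Vmax decreases (15.3 → 4.86 μM/s) while Km is unchanged — pure noncompetitive inhibition.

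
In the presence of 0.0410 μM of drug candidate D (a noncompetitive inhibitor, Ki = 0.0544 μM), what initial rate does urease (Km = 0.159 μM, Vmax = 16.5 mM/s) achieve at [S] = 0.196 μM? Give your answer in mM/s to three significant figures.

5.19 mM/s

α = 1 + [I]/Ki = 1 + 0.0410/0.0544 = 1.754.
For a noncompetitive inhibitor, Vmax is reduced to Vmax/α while Km is unchanged: Km,app = 0.159 μM, Vmax,app = 9.41 mM/s.
v = Vmax,app·[S]/(Km,app + [S]) = 9.41 × 0.196/(0.159 + 0.196) = 5.19 mM/s.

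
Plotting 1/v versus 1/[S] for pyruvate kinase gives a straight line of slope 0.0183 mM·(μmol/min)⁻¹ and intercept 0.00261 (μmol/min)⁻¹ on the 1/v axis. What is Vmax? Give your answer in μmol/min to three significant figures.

383 μmol/min

The y-intercept of a Lineweaver–Burk plot equals 1/Vmax, so Vmax = 1/0.00261 = 383 μmol/min.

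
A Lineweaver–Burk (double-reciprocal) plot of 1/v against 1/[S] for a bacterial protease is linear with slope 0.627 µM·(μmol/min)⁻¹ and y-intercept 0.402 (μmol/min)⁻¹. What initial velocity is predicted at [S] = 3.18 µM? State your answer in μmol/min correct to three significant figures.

1.67 μmol/min

The y-intercept is 1/Vmax, so Vmax = 1/0.402 = 2.49 μmol/min.
The slope is Km/Vmax, so Km = 0.627 × 2.49 = 1.56 µM.
Then v = 2.49 × 3.18/(1.56 + 3.18) = 1.67 μmol/min.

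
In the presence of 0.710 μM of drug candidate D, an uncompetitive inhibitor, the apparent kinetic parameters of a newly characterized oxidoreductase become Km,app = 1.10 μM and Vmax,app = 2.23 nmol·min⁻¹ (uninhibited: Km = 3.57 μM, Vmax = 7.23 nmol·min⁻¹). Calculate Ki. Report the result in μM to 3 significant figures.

Uncompetitive: Vmax,app = Vmax/α (and Km,app = Km/α) with α = 1 + [I]/Ki.
α = Vmax/Vmax,app = 7.23/2.23 = 3.242.
Since α = 1 + [I]/Ki, [I]/Ki = 3.242 − 1 = 2.242 and Ki = 0.710/2.242 = 0.317 μM.

0.317 μM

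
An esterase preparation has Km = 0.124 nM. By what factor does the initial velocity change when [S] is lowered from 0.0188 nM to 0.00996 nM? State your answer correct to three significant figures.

0.565

The fractional saturations are [S]/(Km+[S]) = 0.0188/0.1428 = 0.1317 and 0.00996/0.1340 = 0.07435.
v₂/v₁ is just their ratio: 0.07435/0.1317 = 0.565.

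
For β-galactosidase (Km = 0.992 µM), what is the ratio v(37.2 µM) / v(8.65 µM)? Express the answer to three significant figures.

The fractional saturations are [S]/(Km+[S]) = 8.65/9.642 = 0.8971 and 37.2/38.19 = 0.9740.
v₂/v₁ is just their ratio: 0.9740/0.8971 = 1.09.

1.09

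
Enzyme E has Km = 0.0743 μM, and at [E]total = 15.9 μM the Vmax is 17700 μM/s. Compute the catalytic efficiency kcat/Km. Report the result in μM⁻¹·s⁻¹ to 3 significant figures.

kcat = Vmax/[E]total = 17700/15.9 = 1110 s⁻¹.
kcat/Km = 1110/0.0743 = 15000 μM⁻¹·s⁻¹.

15000 μM⁻¹·s⁻¹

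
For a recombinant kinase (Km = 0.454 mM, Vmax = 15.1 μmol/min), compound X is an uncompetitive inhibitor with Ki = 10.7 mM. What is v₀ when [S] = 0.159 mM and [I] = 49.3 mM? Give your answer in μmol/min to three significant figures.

With α = 1 + [I]/Ki = 1 + 49.3/10.7 = 5.607, the uncompetitive rate law is v = (Vmax/α)·[S] / (Km/α + [S]).
v = (15.1/5.607)×0.159 / (0.454/5.607 + 0.159) = 0.4282/0.2400 = 1.78 μmol/min.

1.78 μmol/min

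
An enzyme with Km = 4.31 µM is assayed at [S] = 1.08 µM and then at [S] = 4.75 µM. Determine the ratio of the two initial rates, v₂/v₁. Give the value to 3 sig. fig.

2.62

Since Vmax cancels, v₂/v₁ = [S]₂(Km+[S]₁) / [S]₁(Km+[S]₂).
= 4.75×(4.31+1.08) / (1.08×(4.31+4.75)) = 25.60/9.785 = 2.62.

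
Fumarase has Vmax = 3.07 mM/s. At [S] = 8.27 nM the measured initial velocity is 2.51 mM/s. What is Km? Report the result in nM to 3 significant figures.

From v = Vmax[S]/(Km+[S]), Km = [S](Vmax − v)/v.
Km = 8.27 × (3.07 − 2.51) / 2.51 = 4.631/2.51 = 1.85 nM.

1.85 nM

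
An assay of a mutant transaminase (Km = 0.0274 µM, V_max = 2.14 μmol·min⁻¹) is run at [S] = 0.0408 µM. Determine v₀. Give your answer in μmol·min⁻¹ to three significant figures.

v = Vmax·[S]/(Km + [S]) = 2.14 × 0.0408 / (0.0274 + 0.0408)
  = 0.08731 / 0.06820 = 1.28 μmol·min⁻¹.

1.28 μmol·min⁻¹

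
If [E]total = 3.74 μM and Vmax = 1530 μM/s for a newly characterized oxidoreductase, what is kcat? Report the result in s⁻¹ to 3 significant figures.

409 s⁻¹

kcat = Vmax/[E]total = 1530 μM/s / 3.74 μM = 409 s⁻¹.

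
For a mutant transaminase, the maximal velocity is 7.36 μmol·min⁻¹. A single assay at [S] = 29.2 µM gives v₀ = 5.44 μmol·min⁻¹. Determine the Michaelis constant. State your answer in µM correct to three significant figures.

v/Vmax = 5.44/7.36 = 0.7391 = [S]/(Km+[S]).
So Km + [S] = [S]/0.7391 = 39.51 µM, giving Km = 39.51 − 29.2 = 10.3 µM.

10.3 µM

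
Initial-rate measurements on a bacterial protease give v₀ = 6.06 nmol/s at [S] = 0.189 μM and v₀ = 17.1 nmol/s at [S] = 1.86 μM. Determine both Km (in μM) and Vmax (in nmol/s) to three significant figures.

From v = Vmax[S]/(Km+[S]), each point gives Vmax = v(Km+[S])/[S].
Equating: 6.06(Km+0.189)/0.189 = 17.1(Km+1.86)/1.86.
32.06·Km + 6.06 = 9.194·Km + 17.1, so (32.06 − 9.194)·Km = 17.1 − 6.06.
Km = 11.04/22.87 = 0.483 μM; then Vmax = 6.06(0.483+0.189)/0.189 = 21.5 nmol/s.

Km = 0.483 μM; Vmax = 21.5 nmol/s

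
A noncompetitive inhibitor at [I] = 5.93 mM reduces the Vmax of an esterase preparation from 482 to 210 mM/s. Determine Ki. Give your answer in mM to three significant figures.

Noncompetitive: Vmax,app = Vmax/α with α = 1 + [I]/Ki.
α = Vmax/Vmax,app = 482/210 = 2.295.
Ki = [I]/(α − 1) = 5.93/1.295 = 4.58 mM.

4.58 mM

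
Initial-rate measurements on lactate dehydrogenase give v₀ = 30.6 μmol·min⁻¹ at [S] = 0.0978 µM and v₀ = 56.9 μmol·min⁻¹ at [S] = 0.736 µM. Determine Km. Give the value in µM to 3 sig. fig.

From v = Vmax[S]/(Km+[S]), each point gives Vmax = v(Km+[S])/[S].
Equating: 30.6(Km+0.0978)/0.0978 = 56.9(Km+0.736)/0.736.
312.9·Km + 30.6 = 77.31·Km + 56.9, so (312.9 − 77.31)·Km = 56.9 − 30.6.
Km = 26.30/235.6 = 0.112 µM; then Vmax = 30.6(0.112+0.0978)/0.0978 = 65.5 μmol·min⁻¹.

0.112 µM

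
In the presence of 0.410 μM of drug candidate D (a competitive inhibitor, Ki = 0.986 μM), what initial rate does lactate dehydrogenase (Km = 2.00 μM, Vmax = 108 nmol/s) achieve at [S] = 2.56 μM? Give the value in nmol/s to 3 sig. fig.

51.3 nmol/s

α = 1 + [I]/Ki = 1 + 0.410/0.986 = 1.416.
For a competitive inhibitor, Vmax is unchanged and the apparent Km becomes α·Km: Km,app = 2.83 μM, Vmax,app = 108 nmol/s.
v = Vmax,app·[S]/(Km,app + [S]) = 108 × 2.56/(2.83 + 2.56) = 51.3 nmol/s.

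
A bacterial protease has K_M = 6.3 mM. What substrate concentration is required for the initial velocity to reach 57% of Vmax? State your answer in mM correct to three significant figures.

8.35 mM

v/Vmax = [S]/(Km+[S]) = 0.57, so [S] = Km·0.57/(1 − 0.57) = 6.3 × 1.326.
[S] = 8.35 mM.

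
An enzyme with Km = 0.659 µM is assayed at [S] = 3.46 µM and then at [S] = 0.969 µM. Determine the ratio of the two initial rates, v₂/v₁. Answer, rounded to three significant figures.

The fractional saturations are [S]/(Km+[S]) = 3.46/4.119 = 0.8400 and 0.969/1.628 = 0.5952.
v₂/v₁ is just their ratio: 0.5952/0.8400 = 0.709.

0.709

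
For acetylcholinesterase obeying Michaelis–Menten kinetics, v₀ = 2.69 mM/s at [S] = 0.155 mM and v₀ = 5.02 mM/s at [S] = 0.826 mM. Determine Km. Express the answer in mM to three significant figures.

0.207 mM

From v = Vmax[S]/(Km+[S]), each point gives Vmax = v(Km+[S])/[S].
Equating: 2.69(Km+0.155)/0.155 = 5.02(Km+0.826)/0.826.
17.35·Km + 2.69 = 6.077·Km + 5.02, so (17.35 − 6.077)·Km = 5.02 − 2.69.
Km = 2.330/11.28 = 0.207 mM; then Vmax = 2.69(0.207+0.155)/0.155 = 6.28 mM/s.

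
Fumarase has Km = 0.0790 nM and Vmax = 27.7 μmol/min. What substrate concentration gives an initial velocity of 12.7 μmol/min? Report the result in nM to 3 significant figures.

0.0669 nM

The required fractional saturation is v/Vmax = 12.7/27.7 = 0.4585.
Then [S]/(Km+[S]) = 0.4585 ⇒ [S] = 0.0790 × 0.4585/(1 − 0.4585) = 0.0669 nM.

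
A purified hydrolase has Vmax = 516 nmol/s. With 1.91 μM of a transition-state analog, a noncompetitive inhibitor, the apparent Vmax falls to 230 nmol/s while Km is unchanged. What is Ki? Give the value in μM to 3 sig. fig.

1.54 μM

Noncompetitive: Vmax,app = Vmax/α with α = 1 + [I]/Ki.
α = Vmax/Vmax,app = 516/230 = 2.243.
Ki = [I]/(α − 1) = 1.91/1.243 = 1.54 μM.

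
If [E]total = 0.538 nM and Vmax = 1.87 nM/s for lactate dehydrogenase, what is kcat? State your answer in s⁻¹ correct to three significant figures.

3.48 s⁻¹

kcat = Vmax/[E]total = 1.87 nM/s / 0.538 nM = 3.48 s⁻¹.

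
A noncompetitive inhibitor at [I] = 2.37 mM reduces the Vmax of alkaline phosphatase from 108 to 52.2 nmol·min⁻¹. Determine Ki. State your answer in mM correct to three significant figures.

2.22 mM

Noncompetitive: Vmax,app = Vmax/α with α = 1 + [I]/Ki.
α = Vmax/Vmax,app = 108/52.2 = 2.069.
Ki = [I]/(α − 1) = 2.37/1.069 = 2.22 mM.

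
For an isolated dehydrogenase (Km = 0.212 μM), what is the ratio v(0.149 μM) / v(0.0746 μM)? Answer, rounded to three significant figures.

1.59

The fractional saturations are [S]/(Km+[S]) = 0.0746/0.2866 = 0.2603 and 0.149/0.3610 = 0.4127.
v₂/v₁ is just their ratio: 0.4127/0.2603 = 1.59.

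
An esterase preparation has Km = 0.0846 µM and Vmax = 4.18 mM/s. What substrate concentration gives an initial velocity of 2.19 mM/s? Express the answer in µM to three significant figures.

The required fractional saturation is v/Vmax = 2.19/4.18 = 0.5239.
Then [S]/(Km+[S]) = 0.5239 ⇒ [S] = 0.0846 × 0.5239/(1 − 0.5239) = 0.0931 µM.

0.0931 µM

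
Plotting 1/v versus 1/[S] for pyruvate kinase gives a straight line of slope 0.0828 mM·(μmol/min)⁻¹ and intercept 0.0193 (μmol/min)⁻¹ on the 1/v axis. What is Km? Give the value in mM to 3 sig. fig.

4.29 mM

y-intercept = 1/Vmax ⇒ Vmax = 51.8 μmol/min; slope = Km/Vmax ⇒ Km = slope × Vmax.
Km = 0.0828 × 51.8 = 4.29 mM.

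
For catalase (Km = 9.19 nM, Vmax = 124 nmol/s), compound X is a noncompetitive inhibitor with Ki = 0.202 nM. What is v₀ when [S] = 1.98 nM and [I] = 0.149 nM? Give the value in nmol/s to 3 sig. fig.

α = 1 + [I]/Ki = 1 + 0.149/0.202 = 1.738.
For a noncompetitive inhibitor, Vmax is reduced to Vmax/α while Km is unchanged: Km,app = 9.19 nM, Vmax,app = 71.4 nmol/s.
v = Vmax,app·[S]/(Km,app + [S]) = 71.4 × 1.98/(9.19 + 1.98) = 12.6 nmol/s.

12.6 nmol/s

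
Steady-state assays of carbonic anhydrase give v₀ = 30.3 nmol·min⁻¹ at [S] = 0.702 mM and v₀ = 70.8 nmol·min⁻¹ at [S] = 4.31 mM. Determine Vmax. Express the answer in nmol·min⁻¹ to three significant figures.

In reciprocal form, 1/v = (Km/Vmax)·(1/[S]) + 1/Vmax. The two points give (1/[S], 1/v) = (1.425, 0.03300) and (0.2320, 0.01412).
Slope = (0.03300 − 0.01412)/(1.425 − 0.2320) = 0.01583; intercept = 0.03300 − 0.01583×1.425 = 0.01045.
Vmax = 1/intercept = 95.7 nmol·min⁻¹; Km = slope × Vmax = 0.01583 × 95.7 = 1.51 mM.

95.7 nmol·min⁻¹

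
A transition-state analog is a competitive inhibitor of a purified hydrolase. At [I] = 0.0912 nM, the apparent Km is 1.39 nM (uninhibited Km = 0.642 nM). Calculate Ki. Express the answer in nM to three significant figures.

Competitive: Km,app = α·Km with α = 1 + [I]/Ki.
α = Km,app/Km = 1.39/0.642 = 2.165.
Since α = 1 + [I]/Ki, [I]/Ki = 2.165 − 1 = 1.165 and Ki = 0.0912/1.165 = 0.0783 nM.

0.0783 nM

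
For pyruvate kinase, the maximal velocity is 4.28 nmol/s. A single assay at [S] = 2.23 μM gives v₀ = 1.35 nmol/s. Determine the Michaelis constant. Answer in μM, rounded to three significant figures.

4.84 μM

From v = Vmax[S]/(Km+[S]), Km = [S](Vmax − v)/v.
Km = 2.23 × (4.28 − 1.35) / 1.35 = 6.534/1.35 = 4.84 μM.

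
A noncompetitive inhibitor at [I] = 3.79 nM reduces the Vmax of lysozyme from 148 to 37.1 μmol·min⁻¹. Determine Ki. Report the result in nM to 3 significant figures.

1.27 nM

Noncompetitive: Vmax,app = Vmax/α with α = 1 + [I]/Ki.
α = Vmax/Vmax,app = 148/37.1 = 3.989.
Since α = 1 + [I]/Ki, [I]/Ki = 3.989 − 1 = 2.989 and Ki = 3.79/2.989 = 1.27 nM.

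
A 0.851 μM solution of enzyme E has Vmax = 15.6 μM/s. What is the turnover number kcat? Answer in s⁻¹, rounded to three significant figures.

kcat = Vmax/[E]total = 15.6 μM/s / 0.851 μM = 18.3 s⁻¹.

18.3 s⁻¹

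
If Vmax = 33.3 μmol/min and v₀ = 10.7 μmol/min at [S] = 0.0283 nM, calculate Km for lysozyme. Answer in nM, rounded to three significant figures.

From v = Vmax[S]/(Km+[S]), Km = [S](Vmax − v)/v.
Km = 0.0283 × (33.3 − 10.7) / 10.7 = 0.6396/10.7 = 0.0598 nM.

0.0598 nM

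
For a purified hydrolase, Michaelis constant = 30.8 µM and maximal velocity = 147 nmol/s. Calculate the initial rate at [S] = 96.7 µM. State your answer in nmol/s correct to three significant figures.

[S]/(Km+[S]) = 96.7/127.5 = 0.7584, the fractional saturation.
v = 0.7584 × Vmax = 0.7584 × 147 = 111 nmol/s.

111 nmol/s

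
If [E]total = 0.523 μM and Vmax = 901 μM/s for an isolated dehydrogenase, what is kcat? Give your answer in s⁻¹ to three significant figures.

kcat = Vmax/[E]total = 901 μM/s / 0.523 μM = 1720 s⁻¹.

1720 s⁻¹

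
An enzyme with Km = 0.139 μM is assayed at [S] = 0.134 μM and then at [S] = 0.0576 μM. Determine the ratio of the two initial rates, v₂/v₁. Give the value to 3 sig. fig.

The fractional saturations are [S]/(Km+[S]) = 0.134/0.2730 = 0.4908 and 0.0576/0.1966 = 0.2930.
v₂/v₁ is just their ratio: 0.2930/0.4908 = 0.597.

0.597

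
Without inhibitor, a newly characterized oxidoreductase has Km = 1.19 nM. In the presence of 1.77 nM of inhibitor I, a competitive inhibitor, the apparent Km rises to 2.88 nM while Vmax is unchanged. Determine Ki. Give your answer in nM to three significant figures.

1.25 nM

Competitive: Km,app = α·Km with α = 1 + [I]/Ki.
α = Km,app/Km = 2.88/1.19 = 2.420.
Ki = [I]/(α − 1) = 1.77/1.420 = 1.25 nM.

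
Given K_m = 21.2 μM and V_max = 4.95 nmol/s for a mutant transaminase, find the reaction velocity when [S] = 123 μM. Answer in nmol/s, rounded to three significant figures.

[S]/(Km+[S]) = 123/144.2 = 0.8530, the fractional saturation.
v = 0.8530 × Vmax = 0.8530 × 4.95 = 4.22 nmol/s.

4.22 nmol/s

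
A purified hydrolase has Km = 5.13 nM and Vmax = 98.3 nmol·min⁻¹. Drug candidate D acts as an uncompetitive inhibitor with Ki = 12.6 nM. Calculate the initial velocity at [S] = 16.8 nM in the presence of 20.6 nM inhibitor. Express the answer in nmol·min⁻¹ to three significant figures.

33.4 nmol·min⁻¹

With α = 1 + [I]/Ki = 1 + 20.6/12.6 = 2.635, the uncompetitive rate law is v = (Vmax/α)·[S] / (Km/α + [S]).
v = (98.3/2.635)×16.8 / (5.13/2.635 + 16.8) = 626.8/18.75 = 33.4 nmol·min⁻¹.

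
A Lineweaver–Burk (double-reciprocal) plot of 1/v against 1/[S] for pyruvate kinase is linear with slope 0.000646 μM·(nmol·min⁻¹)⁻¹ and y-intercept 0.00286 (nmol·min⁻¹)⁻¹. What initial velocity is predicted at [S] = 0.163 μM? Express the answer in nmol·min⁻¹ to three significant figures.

147 nmol·min⁻¹

The y-intercept is 1/Vmax, so Vmax = 1/0.00286 = 350 nmol·min⁻¹.
The slope is Km/Vmax, so Km = 0.000646 × 350 = 0.226 μM.
Then v = 350 × 0.163/(0.226 + 0.163) = 147 nmol·min⁻¹.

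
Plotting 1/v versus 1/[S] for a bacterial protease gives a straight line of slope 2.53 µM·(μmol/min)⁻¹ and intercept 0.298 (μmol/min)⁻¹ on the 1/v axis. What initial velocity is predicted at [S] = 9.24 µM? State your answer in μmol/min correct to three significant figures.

The y-intercept is 1/Vmax, so Vmax = 1/0.298 = 3.36 μmol/min.
The slope is Km/Vmax, so Km = 2.53 × 3.36 = 8.49 µM.
Then v = 3.36 × 9.24/(8.49 + 9.24) = 1.75 μmol/min.

1.75 μmol/min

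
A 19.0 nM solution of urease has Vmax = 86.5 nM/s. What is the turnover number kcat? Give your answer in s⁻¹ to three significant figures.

4.55 s⁻¹

kcat = Vmax/[E]total = 86.5 nM/s / 19.0 nM = 4.55 s⁻¹.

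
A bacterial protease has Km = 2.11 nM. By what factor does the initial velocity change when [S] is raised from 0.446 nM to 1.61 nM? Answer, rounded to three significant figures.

2.48

The fractional saturations are [S]/(Km+[S]) = 0.446/2.556 = 0.1745 and 1.61/3.720 = 0.4328.
v₂/v₁ is just their ratio: 0.4328/0.1745 = 2.48.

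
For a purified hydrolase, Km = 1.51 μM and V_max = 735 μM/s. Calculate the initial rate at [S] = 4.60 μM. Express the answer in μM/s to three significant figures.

[S]/(Km+[S]) = 4.60/6.110 = 0.7529, the fractional saturation.
v = 0.7529 × Vmax = 0.7529 × 735 = 553 μM/s.

553 μM/s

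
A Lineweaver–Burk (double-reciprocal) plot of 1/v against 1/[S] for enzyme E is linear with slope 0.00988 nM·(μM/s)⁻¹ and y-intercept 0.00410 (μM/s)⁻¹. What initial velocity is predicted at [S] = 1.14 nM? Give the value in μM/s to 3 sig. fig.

78.3 μM/s

The y-intercept is 1/Vmax, so Vmax = 1/0.00410 = 244 μM/s.
The slope is Km/Vmax, so Km = 0.00988 × 244 = 2.41 nM.
Then v = 244 × 1.14/(2.41 + 1.14) = 78.3 μM/s.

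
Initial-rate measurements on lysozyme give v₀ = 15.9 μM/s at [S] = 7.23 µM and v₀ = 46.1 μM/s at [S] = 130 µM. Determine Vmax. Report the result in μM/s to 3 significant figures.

In reciprocal form, 1/v = (Km/Vmax)·(1/[S]) + 1/Vmax. The two points give (1/[S], 1/v) = (0.1383, 0.06289) and (0.007692, 0.02169).
Slope = (0.06289 − 0.02169)/(0.1383 − 0.007692) = 0.3154; intercept = 0.06289 − 0.3154×0.1383 = 0.01927.
Vmax = 1/intercept = 51.9 μM/s; Km = slope × Vmax = 0.3154 × 51.9 = 16.4 µM.

51.9 μM/s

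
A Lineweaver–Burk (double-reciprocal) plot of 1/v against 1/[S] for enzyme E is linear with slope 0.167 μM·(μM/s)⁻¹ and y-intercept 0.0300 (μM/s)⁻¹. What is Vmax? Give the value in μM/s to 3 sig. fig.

33.3 μM/s

The y-intercept of a Lineweaver–Burk plot equals 1/Vmax, so Vmax = 1/0.0300 = 33.3 μM/s.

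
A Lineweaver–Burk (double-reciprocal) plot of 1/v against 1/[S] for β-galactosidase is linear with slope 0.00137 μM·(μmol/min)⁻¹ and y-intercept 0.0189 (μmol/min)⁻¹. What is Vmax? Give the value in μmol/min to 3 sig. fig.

The y-intercept of a Lineweaver–Burk plot equals 1/Vmax, so Vmax = 1/0.0189 = 52.9 μmol/min.

52.9 μmol/min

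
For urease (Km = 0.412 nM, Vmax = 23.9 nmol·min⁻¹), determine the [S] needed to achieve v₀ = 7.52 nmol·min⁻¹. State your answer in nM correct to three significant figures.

Rearranging v = Vmax[S]/(Km+[S]) gives [S] = Km·v/(Vmax − v).
[S] = 0.412 × 7.52 / (23.9 − 7.52) = 3.098/16.38 = 0.189 nM.

0.189 nM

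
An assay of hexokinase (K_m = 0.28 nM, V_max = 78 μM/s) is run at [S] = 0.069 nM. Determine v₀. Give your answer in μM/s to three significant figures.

15.4 μM/s

[S]/(Km+[S]) = 0.069/0.3490 = 0.1977, the fractional saturation.
v = 0.1977 × Vmax = 0.1977 × 78 = 15.4 μM/s.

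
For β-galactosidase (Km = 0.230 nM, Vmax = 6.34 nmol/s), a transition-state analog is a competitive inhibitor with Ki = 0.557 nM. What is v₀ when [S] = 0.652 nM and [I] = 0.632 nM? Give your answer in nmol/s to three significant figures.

α = 1 + [I]/Ki = 1 + 0.632/0.557 = 2.135.
For a competitive inhibitor, Vmax is unchanged and the apparent Km becomes α·Km: Km,app = 0.491 nM, Vmax,app = 6.34 nmol/s.
v = Vmax,app·[S]/(Km,app + [S]) = 6.34 × 0.652/(0.491 + 0.652) = 3.62 nmol/s.

3.62 nmol/s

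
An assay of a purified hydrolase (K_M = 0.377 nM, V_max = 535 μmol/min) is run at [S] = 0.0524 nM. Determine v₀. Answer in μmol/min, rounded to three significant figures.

65.3 μmol/min

[S]/(Km+[S]) = 0.0524/0.4294 = 0.1220, the fractional saturation.
v = 0.1220 × Vmax = 0.1220 × 535 = 65.3 μmol/min.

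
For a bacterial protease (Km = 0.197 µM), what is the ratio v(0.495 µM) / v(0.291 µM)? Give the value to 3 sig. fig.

1.20

Since Vmax cancels, v₂/v₁ = [S]₂(Km+[S]₁) / [S]₁(Km+[S]₂).
= 0.495×(0.197+0.291) / (0.291×(0.197+0.495)) = 0.2416/0.2014 = 1.20.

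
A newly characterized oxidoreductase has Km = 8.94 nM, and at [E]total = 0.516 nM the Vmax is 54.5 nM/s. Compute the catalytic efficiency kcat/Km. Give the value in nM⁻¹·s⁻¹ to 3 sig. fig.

11.8 nM⁻¹·s⁻¹

kcat = Vmax/[E]total = 54.5/0.516 = 106 s⁻¹.
kcat/Km = 106/8.94 = 11.8 nM⁻¹·s⁻¹.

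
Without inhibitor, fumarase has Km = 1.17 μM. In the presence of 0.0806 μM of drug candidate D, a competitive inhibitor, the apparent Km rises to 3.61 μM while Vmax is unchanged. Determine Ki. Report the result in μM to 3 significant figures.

0.0386 μM

Competitive: Km,app = α·Km with α = 1 + [I]/Ki.
α = Km,app/Km = 3.61/1.17 = 3.085.
Ki = [I]/(α − 1) = 0.0806/2.085 = 0.0386 μM.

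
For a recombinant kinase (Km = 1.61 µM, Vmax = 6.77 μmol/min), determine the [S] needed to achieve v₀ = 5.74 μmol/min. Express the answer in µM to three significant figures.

Rearranging v = Vmax[S]/(Km+[S]) gives [S] = Km·v/(Vmax − v).
[S] = 1.61 × 5.74 / (6.77 − 5.74) = 9.241/1.030 = 8.97 µM.

8.97 µM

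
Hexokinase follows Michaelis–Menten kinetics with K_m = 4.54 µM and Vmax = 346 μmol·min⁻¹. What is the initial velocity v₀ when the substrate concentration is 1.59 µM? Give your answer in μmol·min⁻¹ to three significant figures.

v = Vmax·[S]/(Km + [S]) = 346 × 1.59 / (4.54 + 1.59)
  = 550.1 / 6.130 = 89.7 μmol·min⁻¹.

89.7 μmol·min⁻¹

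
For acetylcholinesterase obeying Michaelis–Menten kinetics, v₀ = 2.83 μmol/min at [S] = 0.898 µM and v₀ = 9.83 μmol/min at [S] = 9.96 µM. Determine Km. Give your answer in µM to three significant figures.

3.23 µM

From v = Vmax[S]/(Km+[S]), each point gives Vmax = v(Km+[S])/[S].
Equating: 2.83(Km+0.898)/0.898 = 9.83(Km+9.96)/9.96.
3.151·Km + 2.83 = 0.9869·Km + 9.83, so (3.151 − 0.9869)·Km = 9.83 − 2.83.
Km = 7.000/2.164 = 3.23 µM; then Vmax = 2.83(3.23+0.898)/0.898 = 13.0 μmol/min.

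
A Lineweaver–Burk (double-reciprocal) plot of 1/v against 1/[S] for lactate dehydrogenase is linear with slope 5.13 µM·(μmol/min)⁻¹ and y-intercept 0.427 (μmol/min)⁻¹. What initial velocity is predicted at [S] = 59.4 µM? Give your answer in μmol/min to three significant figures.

The y-intercept is 1/Vmax, so Vmax = 1/0.427 = 2.34 μmol/min.
The slope is Km/Vmax, so Km = 5.13 × 2.34 = 12.0 µM.
Then v = 2.34 × 59.4/(12.0 + 59.4) = 1.95 μmol/min.

1.95 μmol/min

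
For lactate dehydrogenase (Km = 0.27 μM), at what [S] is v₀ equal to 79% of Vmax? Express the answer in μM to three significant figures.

v/Vmax = [S]/(Km+[S]) = 0.79, so [S] = Km·0.79/(1 − 0.79) = 0.27 × 3.762.
[S] = 1.02 μM.

1.02 μM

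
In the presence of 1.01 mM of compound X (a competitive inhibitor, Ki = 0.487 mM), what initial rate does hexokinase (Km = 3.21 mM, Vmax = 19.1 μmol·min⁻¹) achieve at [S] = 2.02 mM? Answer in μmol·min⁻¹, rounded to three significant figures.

3.25 μmol·min⁻¹

With α = 1 + [I]/Ki = 1 + 1.01/0.487 = 3.074, the competitive rate law is v = Vmax[S] / (αKm + [S]).
v = 19.1×2.02 / (3.074×3.21 + 2.02) = 38.58/11.89 = 3.25 μmol·min⁻¹.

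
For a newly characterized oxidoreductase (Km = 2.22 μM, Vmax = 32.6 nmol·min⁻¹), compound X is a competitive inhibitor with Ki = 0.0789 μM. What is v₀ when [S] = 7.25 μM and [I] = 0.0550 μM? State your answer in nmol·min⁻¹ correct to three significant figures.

With α = 1 + [I]/Ki = 1 + 0.0550/0.0789 = 1.697, the competitive rate law is v = Vmax[S] / (αKm + [S]).
v = 32.6×7.25 / (1.697×2.22 + 7.25) = 236.4/11.02 = 21.5 nmol·min⁻¹.

21.5 nmol·min⁻¹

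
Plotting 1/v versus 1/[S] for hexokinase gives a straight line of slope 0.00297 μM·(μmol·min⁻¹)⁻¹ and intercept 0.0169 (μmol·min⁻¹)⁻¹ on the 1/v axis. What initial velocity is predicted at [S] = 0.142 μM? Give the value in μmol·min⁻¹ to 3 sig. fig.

The y-intercept is 1/Vmax, so Vmax = 1/0.0169 = 59.2 μmol·min⁻¹.
The slope is Km/Vmax, so Km = 0.00297 × 59.2 = 0.176 μM.
Then v = 59.2 × 0.142/(0.176 + 0.142) = 26.4 μmol·min⁻¹.

26.4 μmol·min⁻¹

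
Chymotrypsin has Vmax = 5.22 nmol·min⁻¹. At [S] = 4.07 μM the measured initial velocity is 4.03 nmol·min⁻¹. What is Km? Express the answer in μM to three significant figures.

From v = Vmax[S]/(Km+[S]), Km = [S](Vmax − v)/v.
Km = 4.07 × (5.22 − 4.03) / 4.03 = 4.843/4.03 = 1.20 μM.

1.20 μM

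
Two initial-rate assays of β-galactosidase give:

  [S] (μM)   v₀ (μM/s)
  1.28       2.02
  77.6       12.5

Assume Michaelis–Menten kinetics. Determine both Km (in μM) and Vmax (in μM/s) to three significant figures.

From v = Vmax[S]/(Km+[S]), each point gives Vmax = v(Km+[S])/[S].
Equating: 2.02(Km+1.28)/1.28 = 12.5(Km+77.6)/77.6.
1.578·Km + 2.02 = 0.1611·Km + 12.5, so (1.578 − 0.1611)·Km = 12.5 − 2.02.
Km = 10.48/1.417 = 7.40 μM; then Vmax = 2.02(7.40+1.28)/1.28 = 13.7 μM/s.

Km = 7.40 μM; Vmax = 13.7 μM/s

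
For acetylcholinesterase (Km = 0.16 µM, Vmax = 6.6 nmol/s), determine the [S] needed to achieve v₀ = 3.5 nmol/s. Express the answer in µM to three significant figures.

0.181 µM

The required fractional saturation is v/Vmax = 3.5/6.6 = 0.5303.
Then [S]/(Km+[S]) = 0.5303 ⇒ [S] = 0.16 × 0.5303/(1 − 0.5303) = 0.181 µM.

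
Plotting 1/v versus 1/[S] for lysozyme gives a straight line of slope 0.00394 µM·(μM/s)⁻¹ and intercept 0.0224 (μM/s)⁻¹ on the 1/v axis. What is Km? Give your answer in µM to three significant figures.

y-intercept = 1/Vmax ⇒ Vmax = 44.6 μM/s; slope = Km/Vmax ⇒ Km = slope × Vmax.
Km = 0.00394 × 44.6 = 0.176 µM.

0.176 µM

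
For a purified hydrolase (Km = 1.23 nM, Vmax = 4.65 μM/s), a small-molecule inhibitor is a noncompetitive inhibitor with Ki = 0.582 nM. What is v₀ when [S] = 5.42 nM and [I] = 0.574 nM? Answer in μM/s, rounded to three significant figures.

1.91 μM/s

α = 1 + [I]/Ki = 1 + 0.574/0.582 = 1.986.
For a noncompetitive inhibitor, Vmax is reduced to Vmax/α while Km is unchanged: Km,app = 1.23 nM, Vmax,app = 2.34 μM/s.
v = Vmax,app·[S]/(Km,app + [S]) = 2.34 × 5.42/(1.23 + 5.42) = 1.91 μM/s.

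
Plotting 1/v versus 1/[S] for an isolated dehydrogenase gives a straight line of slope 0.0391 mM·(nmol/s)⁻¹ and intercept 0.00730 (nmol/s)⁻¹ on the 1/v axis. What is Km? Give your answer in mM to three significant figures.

5.36 mM

y-intercept = 1/Vmax ⇒ Vmax = 137 nmol/s; slope = Km/Vmax ⇒ Km = slope × Vmax.
Km = 0.0391 × 137 = 5.36 mM.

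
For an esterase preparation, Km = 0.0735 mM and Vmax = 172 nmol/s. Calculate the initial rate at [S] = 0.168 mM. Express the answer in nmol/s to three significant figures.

v = Vmax·[S]/(Km + [S]) = 172 × 0.168 / (0.0735 + 0.168)
  = 28.90 / 0.2415 = 120 nmol/s.

120 nmol/s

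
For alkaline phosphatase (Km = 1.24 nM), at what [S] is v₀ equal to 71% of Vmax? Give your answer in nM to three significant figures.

v/Vmax = [S]/(Km+[S]) = 0.71, so [S] = Km·0.71/(1 − 0.71) = 1.24 × 2.448.
[S] = 3.04 nM.

3.04 nM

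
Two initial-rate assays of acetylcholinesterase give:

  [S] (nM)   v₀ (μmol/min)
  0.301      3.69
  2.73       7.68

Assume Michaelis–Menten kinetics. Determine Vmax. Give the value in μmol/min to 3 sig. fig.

From v = Vmax[S]/(Km+[S]), each point gives Vmax = v(Km+[S])/[S].
Equating: 3.69(Km+0.301)/0.301 = 7.68(Km+2.73)/2.73.
12.26·Km + 3.69 = 2.813·Km + 7.68, so (12.26 − 2.813)·Km = 7.68 − 3.69.
Km = 3.990/9.446 = 0.422 nM; then Vmax = 3.69(0.422+0.301)/0.301 = 8.87 μmol/min.

8.87 μmol/min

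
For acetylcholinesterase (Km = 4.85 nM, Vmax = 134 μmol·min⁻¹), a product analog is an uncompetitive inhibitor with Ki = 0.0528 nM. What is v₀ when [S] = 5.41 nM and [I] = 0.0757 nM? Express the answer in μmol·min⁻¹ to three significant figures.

α = 1 + [I]/Ki = 1 + 0.0757/0.0528 = 2.434.
For an uncompetitive inhibitor, both parameters are divided by α, giving Vmax/α and Km/α: Km,app = 1.99 nM, Vmax,app = 55.1 μmol·min⁻¹.
v = Vmax,app·[S]/(Km,app + [S]) = 55.1 × 5.41/(1.99 + 5.41) = 40.2 μmol·min⁻¹.

40.2 μmol·min⁻¹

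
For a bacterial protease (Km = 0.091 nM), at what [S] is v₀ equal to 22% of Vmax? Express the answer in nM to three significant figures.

v/Vmax = [S]/(Km+[S]) = 0.22, so [S] = Km·0.22/(1 − 0.22) = 0.091 × 0.2821.
[S] = 0.0257 nM.

0.0257 nM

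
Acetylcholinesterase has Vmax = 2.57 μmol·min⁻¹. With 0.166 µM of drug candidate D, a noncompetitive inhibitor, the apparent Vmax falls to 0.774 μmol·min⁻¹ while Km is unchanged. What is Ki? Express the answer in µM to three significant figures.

Noncompetitive: Vmax,app = Vmax/α with α = 1 + [I]/Ki.
α = Vmax/Vmax,app = 2.57/0.774 = 3.320.
Ki = [I]/(α − 1) = 0.166/2.320 = 0.0715 µM.

0.0715 µM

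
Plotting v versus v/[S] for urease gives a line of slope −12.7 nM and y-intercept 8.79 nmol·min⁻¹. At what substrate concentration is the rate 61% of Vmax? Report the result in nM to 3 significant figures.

19.9 nM

The Eadie–Hofstee slope gives Km = 12.7 nM (slope = −Km).
v/Vmax = [S]/(Km+[S]) = 0.61 ⇒ [S] = Km·0.61/(1−0.61) = 12.7 × 1.564 = 19.9 nM.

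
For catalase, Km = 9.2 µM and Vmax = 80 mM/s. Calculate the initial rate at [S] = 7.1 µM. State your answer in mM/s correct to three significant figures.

34.8 mM/s

v = Vmax·[S]/(Km + [S]) = 80 × 7.1 / (9.2 + 7.1)
  = 568.0 / 16.30 = 34.8 mM/s.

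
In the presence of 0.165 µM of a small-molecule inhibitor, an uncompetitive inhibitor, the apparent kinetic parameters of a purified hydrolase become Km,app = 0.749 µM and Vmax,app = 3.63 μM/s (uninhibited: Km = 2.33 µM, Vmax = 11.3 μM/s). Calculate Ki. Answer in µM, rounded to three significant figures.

0.0781 µM

Uncompetitive: Vmax,app = Vmax/α (and Km,app = Km/α) with α = 1 + [I]/Ki.
α = Vmax/Vmax,app = 11.3/3.63 = 3.113.
Ki = [I]/(α − 1) = 0.165/2.113 = 0.0781 µM.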